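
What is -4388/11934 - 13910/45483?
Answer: -60930224/90465687 ≈ -0.67352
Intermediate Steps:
-4388/11934 - 13910/45483 = -4388*1/11934 - 13910*1/45483 = -2194/5967 - 13910/45483 = -60930224/90465687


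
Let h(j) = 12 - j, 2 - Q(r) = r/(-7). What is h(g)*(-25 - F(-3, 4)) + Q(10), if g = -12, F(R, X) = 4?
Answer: -4848/7 ≈ -692.57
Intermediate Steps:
Q(r) = 2 + r/7 (Q(r) = 2 - r/(-7) = 2 - r*(-1)/7 = 2 - (-1)*r/7 = 2 + r/7)
h(g)*(-25 - F(-3, 4)) + Q(10) = (12 - 1*(-12))*(-25 - 1*4) + (2 + (⅐)*10) = (12 + 12)*(-25 - 4) + (2 + 10/7) = 24*(-29) + 24/7 = -696 + 24/7 = -4848/7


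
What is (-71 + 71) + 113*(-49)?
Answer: -5537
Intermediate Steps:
(-71 + 71) + 113*(-49) = 0 - 5537 = -5537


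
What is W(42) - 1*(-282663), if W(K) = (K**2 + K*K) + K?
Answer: 286233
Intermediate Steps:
W(K) = K + 2*K**2 (W(K) = (K**2 + K**2) + K = 2*K**2 + K = K + 2*K**2)
W(42) - 1*(-282663) = 42*(1 + 2*42) - 1*(-282663) = 42*(1 + 84) + 282663 = 42*85 + 282663 = 3570 + 282663 = 286233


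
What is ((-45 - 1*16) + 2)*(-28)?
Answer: 1652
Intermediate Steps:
((-45 - 1*16) + 2)*(-28) = ((-45 - 16) + 2)*(-28) = (-61 + 2)*(-28) = -59*(-28) = 1652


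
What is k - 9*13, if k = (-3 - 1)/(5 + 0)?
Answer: -589/5 ≈ -117.80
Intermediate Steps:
k = -4/5 ≈ -0.80000
k - 9*13 = -4/5 - 9*13 = -4/5 - 117 = -589/5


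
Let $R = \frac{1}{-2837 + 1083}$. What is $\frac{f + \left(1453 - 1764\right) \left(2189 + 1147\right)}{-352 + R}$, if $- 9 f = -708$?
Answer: $\frac{419914616}{142479} \approx 2947.2$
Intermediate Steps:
$f = \frac{236}{3}$ ($f = \left(- \frac{1}{9}\right) \left(-708\right) = \frac{236}{3} \approx 78.667$)
$R = - \frac{1}{1754}$ ($R = \frac{1}{-1754} = - \frac{1}{1754} \approx -0.00057013$)
$\frac{f + \left(1453 - 1764\right) \left(2189 + 1147\right)}{-352 + R} = \frac{\frac{236}{3} + \left(1453 - 1764\right) \left(2189 + 1147\right)}{-352 - \frac{1}{1754}} = \frac{\frac{236}{3} - 1037496}{- \frac{617409}{1754}} = \left(\frac{236}{3} - 1037496\right) \left(- \frac{1754}{617409}\right) = \left(- \frac{3112252}{3}\right) \left(- \frac{1754}{617409}\right) = \frac{419914616}{142479}$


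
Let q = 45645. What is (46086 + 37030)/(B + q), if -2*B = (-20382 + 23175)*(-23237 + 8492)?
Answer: 166232/41274075 ≈ 0.0040275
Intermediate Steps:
B = 41182785/2 (B = -(-20382 + 23175)*(-23237 + 8492)/2 = -2793*(-14745)/2 = -1/2*(-41182785) = 41182785/2 ≈ 2.0591e+7)
(46086 + 37030)/(B + q) = (46086 + 37030)/(41182785/2 + 45645) = 83116/(41274075/2) = 83116*(2/41274075) = 166232/41274075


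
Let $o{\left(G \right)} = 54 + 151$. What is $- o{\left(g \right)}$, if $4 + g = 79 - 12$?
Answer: $-205$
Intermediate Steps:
$g = 63$ ($g = -4 + \left(79 - 12\right) = -4 + 67 = 63$)
$o{\left(G \right)} = 205$
$- o{\left(g \right)} = \left(-1\right) 205 = -205$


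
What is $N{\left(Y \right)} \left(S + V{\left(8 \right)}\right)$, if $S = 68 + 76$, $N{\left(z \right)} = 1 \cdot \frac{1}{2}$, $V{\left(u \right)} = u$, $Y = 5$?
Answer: $76$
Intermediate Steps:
$N{\left(z \right)} = \frac{1}{2}$ ($N{\left(z \right)} = 1 \cdot \frac{1}{2} = \frac{1}{2}$)
$S = 144$
$N{\left(Y \right)} \left(S + V{\left(8 \right)}\right) = \frac{144 + 8}{2} = \frac{1}{2} \cdot 152 = 76$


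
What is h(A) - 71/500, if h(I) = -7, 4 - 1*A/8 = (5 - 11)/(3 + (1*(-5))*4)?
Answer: -3571/500 ≈ -7.1420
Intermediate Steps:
A = 496/17 (A = 32 - 8*(5 - 11)/(3 + (1*(-5))*4) = 32 - (-48)/(3 - 5*4) = 32 - (-48)/(3 - 20) = 32 - (-48)/(-17) = 32 - (-48)*(-1)/17 = 32 - 8*6/17 = 32 - 48/17 = 496/17 ≈ 29.176)
h(A) - 71/500 = -7 - 71/500 = -3571/500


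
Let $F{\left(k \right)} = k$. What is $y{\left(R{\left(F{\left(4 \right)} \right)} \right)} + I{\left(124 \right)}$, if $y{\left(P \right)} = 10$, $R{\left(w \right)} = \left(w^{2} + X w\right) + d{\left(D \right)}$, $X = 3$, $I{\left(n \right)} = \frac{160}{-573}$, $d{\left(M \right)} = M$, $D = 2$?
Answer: $\frac{5570}{573} \approx 9.7208$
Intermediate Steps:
$I{\left(n \right)} = - \frac{160}{573}$ ($I{\left(n \right)} = 160 \left(- \frac{1}{573}\right) = - \frac{160}{573}$)
$R{\left(w \right)} = 2 + w^{2} + 3 w$ ($R{\left(w \right)} = \left(w^{2} + 3 w\right) + 2 = 2 + w^{2} + 3 w$)
$y{\left(R{\left(F{\left(4 \right)} \right)} \right)} + I{\left(124 \right)} = 10 - \frac{160}{573} = \frac{5570}{573}$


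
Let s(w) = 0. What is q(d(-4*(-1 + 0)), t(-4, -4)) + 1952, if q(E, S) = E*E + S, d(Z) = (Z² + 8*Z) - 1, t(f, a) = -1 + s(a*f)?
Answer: 4160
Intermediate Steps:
t(f, a) = -1 (t(f, a) = -1 + 0 = -1)
d(Z) = -1 + Z² + 8*Z
q(E, S) = S + E² (q(E, S) = E² + S = S + E²)
q(d(-4*(-1 + 0)), t(-4, -4)) + 1952 = (-1 + (-1 + (-4*(-1 + 0))² + 8*(-4*(-1 + 0)))²) + 1952 = (-1 + (-1 + (-4*(-1))² + 8*(-4*(-1)))²) + 1952 = (-1 + (-1 + 4² + 8*4)²) + 1952 = (-1 + (-1 + 16 + 32)²) + 1952 = (-1 + 47²) + 1952 = (-1 + 2209) + 1952 = 2208 + 1952 = 4160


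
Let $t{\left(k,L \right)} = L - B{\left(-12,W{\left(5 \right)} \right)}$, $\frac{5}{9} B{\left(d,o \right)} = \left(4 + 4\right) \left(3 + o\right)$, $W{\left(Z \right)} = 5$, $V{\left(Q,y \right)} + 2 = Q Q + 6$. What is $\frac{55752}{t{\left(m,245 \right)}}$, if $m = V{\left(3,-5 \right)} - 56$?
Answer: $\frac{278760}{649} \approx 429.52$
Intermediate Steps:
$V{\left(Q,y \right)} = 4 + Q^{2}$ ($V{\left(Q,y \right)} = -2 + \left(Q Q + 6\right) = -2 + \left(Q^{2} + 6\right) = -2 + \left(6 + Q^{2}\right) = 4 + Q^{2}$)
$B{\left(d,o \right)} = \frac{216}{5} + \frac{72 o}{5}$ ($B{\left(d,o \right)} = \frac{9 \left(4 + 4\right) \left(3 + o\right)}{5} = \frac{9 \cdot 8 \left(3 + o\right)}{5} = \frac{9 \left(24 + 8 o\right)}{5} = \frac{216}{5} + \frac{72 o}{5}$)
$m = -43$ ($m = \left(4 + 3^{2}\right) - 56 = \left(4 + 9\right) - 56 = 13 - 56 = -43$)
$t{\left(k,L \right)} = - \frac{576}{5} + L$ ($t{\left(k,L \right)} = L - \left(\frac{216}{5} + \frac{72}{5} \cdot 5\right) = L - \left(\frac{216}{5} + 72\right) = L - \frac{576}{5} = - \frac{576}{5} + L$)
$\frac{55752}{t{\left(m,245 \right)}} = \frac{55752}{- \frac{576}{5} + 245} = \frac{55752}{\frac{649}{5}} = 55752 \cdot \frac{5}{649} = \frac{278760}{649}$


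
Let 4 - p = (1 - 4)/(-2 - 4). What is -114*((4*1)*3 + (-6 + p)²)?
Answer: -4161/2 ≈ -2080.5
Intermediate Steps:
p = 7/2 (p = 4 - (1 - 4)/(-2 - 4) = 4 - (-3)/(-6) = 4 - (-3)*(-1)/6 = 4 - 1*½ = 4 - ½ = 7/2 ≈ 3.5000)
-114*((4*1)*3 + (-6 + p)²) = -114*((4*1)*3 + (-6 + 7/2)²) = -114*(4*3 + (-5/2)²) = -114*(12 + 25/4) = -114*73/4 = -4161/2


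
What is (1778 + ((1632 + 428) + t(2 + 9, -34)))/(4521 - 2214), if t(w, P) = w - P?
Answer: 3883/2307 ≈ 1.6831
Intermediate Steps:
(1778 + ((1632 + 428) + t(2 + 9, -34)))/(4521 - 2214) = (1778 + ((1632 + 428) + ((2 + 9) - 1*(-34))))/(4521 - 2214) = (1778 + (2060 + (11 + 34)))/2307 = (1778 + (2060 + 45))*(1/2307) = (1778 + 2105)*(1/2307) = 3883*(1/2307) = 3883/2307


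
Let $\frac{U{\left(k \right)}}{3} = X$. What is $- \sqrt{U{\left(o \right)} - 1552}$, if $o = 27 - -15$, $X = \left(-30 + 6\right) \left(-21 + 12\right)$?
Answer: $- 2 i \sqrt{226} \approx - 30.067 i$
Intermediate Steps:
$X = 216$ ($X = \left(-24\right) \left(-9\right) = 216$)
$o = 42$ ($o = 27 + 15 = 42$)
$U{\left(k \right)} = 648$ ($U{\left(k \right)} = 3 \cdot 216 = 648$)
$- \sqrt{U{\left(o \right)} - 1552} = - \sqrt{648 - 1552} = - \sqrt{-904} = - 2 i \sqrt{226}$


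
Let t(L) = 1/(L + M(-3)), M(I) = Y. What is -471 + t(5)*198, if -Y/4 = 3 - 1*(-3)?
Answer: -9147/19 ≈ -481.42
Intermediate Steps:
Y = -24 (Y = -4*(3 - 1*(-3)) = -4*(3 + 3) = -4*6 = -24)
M(I) = -24
t(L) = 1/(-24 + L) (t(L) = 1/(L - 24) = 1/(-24 + L))
-471 + t(5)*198 = -471 + 198/(-24 + 5) = -471 + 198/(-19) = -471 - 1/19*198 = -471 - 198/19 = -9147/19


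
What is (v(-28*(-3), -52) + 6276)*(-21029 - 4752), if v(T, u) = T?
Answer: -163967160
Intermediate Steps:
(v(-28*(-3), -52) + 6276)*(-21029 - 4752) = (-28*(-3) + 6276)*(-21029 - 4752) = (84 + 6276)*(-25781) = 6360*(-25781) = -163967160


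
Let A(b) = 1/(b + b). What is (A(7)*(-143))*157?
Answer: -22451/14 ≈ -1603.6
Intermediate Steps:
A(b) = 1/(2*b)
(A(7)*(-143))*157 = (((½)/7)*(-143))*157 = (((½)*(⅐))*(-143))*157 = ((1/14)*(-143))*157 = -143/14*157 = -22451/14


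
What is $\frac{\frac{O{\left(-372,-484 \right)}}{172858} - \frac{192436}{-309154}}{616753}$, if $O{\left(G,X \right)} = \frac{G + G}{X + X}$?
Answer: $\frac{2012492551985}{1994026837387812458} \approx 1.0093 \cdot 10^{-6}$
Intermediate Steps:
$O{\left(G,X \right)} = \frac{G}{X}$ ($O{\left(G,X \right)} = \frac{2 G}{2 X} = 2 G \frac{1}{2 X} = \frac{G}{X}$)
$\frac{\frac{O{\left(-372,-484 \right)}}{172858} - \frac{192436}{-309154}}{616753} = \frac{\frac{\left(-372\right) \frac{1}{-484}}{172858} - \frac{192436}{-309154}}{616753} = \left(\left(-372\right) \left(- \frac{1}{484}\right) \frac{1}{172858} - - \frac{96218}{154577}\right) \frac{1}{616753} = \left(\frac{93}{121} \cdot \frac{1}{172858} + \frac{96218}{154577}\right) \frac{1}{616753} = \left(\frac{93}{20915818} + \frac{96218}{154577}\right) \frac{1}{616753} = \frac{2012492551985}{3233104398986} \cdot \frac{1}{616753} = \frac{2012492551985}{1994026837387812458}$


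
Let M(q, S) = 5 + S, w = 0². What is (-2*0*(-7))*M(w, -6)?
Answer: 0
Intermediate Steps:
w = 0
(-2*0*(-7))*M(w, -6) = (-2*0*(-7))*(5 - 6) = (0*(-7))*(-1) = 0*(-1) = 0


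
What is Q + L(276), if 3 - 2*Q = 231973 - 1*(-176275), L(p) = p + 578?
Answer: -406537/2 ≈ -2.0327e+5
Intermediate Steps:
L(p) = 578 + p
Q = -408245/2 (Q = 3/2 - (231973 - 1*(-176275))/2 = 3/2 - (231973 + 176275)/2 = 3/2 - 1/2*408248 = 3/2 - 204124 = -408245/2 ≈ -2.0412e+5)
Q + L(276) = -408245/2 + (578 + 276) = -408245/2 + 854 = -406537/2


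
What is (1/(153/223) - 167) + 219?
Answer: 8179/153 ≈ 53.458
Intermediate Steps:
(1/(153/223) - 167) + 219 = (223/153 - 167) + 219 = -25328/153 + 219 = 8179/153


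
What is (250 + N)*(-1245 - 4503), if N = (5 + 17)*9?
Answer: -2575104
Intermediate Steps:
N = 198 (N = 22*9 = 198)
(250 + N)*(-1245 - 4503) = (250 + 198)*(-1245 - 4503) = 448*(-5748) = -2575104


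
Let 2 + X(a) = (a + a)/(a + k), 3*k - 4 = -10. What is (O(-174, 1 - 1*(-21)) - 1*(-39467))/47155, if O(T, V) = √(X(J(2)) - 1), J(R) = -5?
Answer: 39467/47155 + I*√77/330085 ≈ 0.83696 + 2.6584e-5*I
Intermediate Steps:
k = -2 (k = 4/3 + (⅓)*(-10) = 4/3 - 10/3 = -2)
X(a) = -2 + 2*a/(-2 + a) (X(a) = -2 + (a + a)/(a - 2) = -2 + (2*a)/(-2 + a) = -2 + 2*a/(-2 + a))
O(T, V) = I*√77/7 (O(T, V) = √(4/(-2 - 5) - 1) = √(4/(-7) - 1) = √(4*(-⅐) - 1) = √(-4/7 - 1) = √(-11/7) = I*√77/7)
(O(-174, 1 - 1*(-21)) - 1*(-39467))/47155 = (I*√77/7 - 1*(-39467))/47155 = (I*√77/7 + 39467)*(1/47155) = (39467 + I*√77/7)*(1/47155) = 39467/47155 + I*√77/330085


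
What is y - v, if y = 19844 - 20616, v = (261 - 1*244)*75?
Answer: -2047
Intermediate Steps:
v = 1275 (v = (261 - 244)*75 = 17*75 = 1275)
y = -772
y - v = -772 - 1*1275 = -772 - 1275 = -2047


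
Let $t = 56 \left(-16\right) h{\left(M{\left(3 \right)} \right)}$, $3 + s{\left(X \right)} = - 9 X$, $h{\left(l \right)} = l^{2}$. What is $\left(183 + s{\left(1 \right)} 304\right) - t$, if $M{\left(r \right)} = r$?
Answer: $4599$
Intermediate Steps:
$s{\left(X \right)} = -3 - 9 X$
$t = -8064$ ($t = 56 \left(-16\right) 3^{2} = \left(-896\right) 9 = -8064$)
$\left(183 + s{\left(1 \right)} 304\right) - t = \left(183 + \left(-3 - 9\right) 304\right) - -8064 = \left(183 + \left(-3 - 9\right) 304\right) + 8064 = \left(183 - 3648\right) + 8064 = -3465 + 8064 = 4599$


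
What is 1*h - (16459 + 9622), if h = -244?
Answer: -26325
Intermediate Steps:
1*h - (16459 + 9622) = 1*(-244) - (16459 + 9622) = -244 - 1*26081 = -244 - 26081 = -26325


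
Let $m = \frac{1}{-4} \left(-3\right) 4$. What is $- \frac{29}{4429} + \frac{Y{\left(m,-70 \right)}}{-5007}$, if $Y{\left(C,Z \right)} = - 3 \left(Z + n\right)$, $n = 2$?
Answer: $- \frac{349573}{7392001} \approx -0.047291$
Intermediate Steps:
$m = 3$ ($m = \left(- \frac{1}{4}\right) \left(-3\right) 4 = \frac{3}{4} \cdot 4 = 3$)
$Y{\left(C,Z \right)} = -6 - 3 Z$ ($Y{\left(C,Z \right)} = - 3 \left(Z + 2\right) = - 3 \left(2 + Z\right) = -6 - 3 Z$)
$- \frac{29}{4429} + \frac{Y{\left(m,-70 \right)}}{-5007} = - \frac{29}{4429} + \frac{-6 - -210}{-5007} = \left(-29\right) \frac{1}{4429} + \left(-6 + 210\right) \left(- \frac{1}{5007}\right) = - \frac{29}{4429} + 204 \left(- \frac{1}{5007}\right) = - \frac{29}{4429} - \frac{68}{1669} = - \frac{349573}{7392001}$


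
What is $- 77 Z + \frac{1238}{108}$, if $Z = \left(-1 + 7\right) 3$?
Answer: $- \frac{74225}{54} \approx -1374.5$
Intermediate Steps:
$Z = 18$ ($Z = 6 \cdot 3 = 18$)
$- 77 Z + \frac{1238}{108} = \left(-77\right) 18 + \frac{1238}{108} = -1386 + 1238 \cdot \frac{1}{108} = -1386 + \frac{619}{54} = - \frac{74225}{54}$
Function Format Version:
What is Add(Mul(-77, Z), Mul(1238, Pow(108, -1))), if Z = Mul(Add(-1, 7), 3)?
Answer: Rational(-74225, 54) ≈ -1374.5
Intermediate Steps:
Z = 18 (Z = Mul(6, 3) = 18)
Add(Mul(-77, Z), Mul(1238, Pow(108, -1))) = Add(Mul(-77, 18), Mul(1238, Pow(108, -1))) = Add(-1386, Mul(1238, Rational(1, 108))) = Add(-1386, Rational(619, 54)) = Rational(-74225, 54)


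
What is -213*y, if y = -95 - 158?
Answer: 53889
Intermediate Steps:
y = -253
-213*y = -213*(-253) = 53889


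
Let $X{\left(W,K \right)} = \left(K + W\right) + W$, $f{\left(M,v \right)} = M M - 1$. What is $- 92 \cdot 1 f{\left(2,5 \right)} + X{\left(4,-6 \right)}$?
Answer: $-274$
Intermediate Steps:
$f{\left(M,v \right)} = -1 + M^{2}$ ($f{\left(M,v \right)} = M^{2} - 1 = -1 + M^{2}$)
$X{\left(W,K \right)} = K + 2 W$
$- 92 \cdot 1 f{\left(2,5 \right)} + X{\left(4,-6 \right)} = - 92 \cdot 1 \left(-1 + 2^{2}\right) + \left(-6 + 2 \cdot 4\right) = - 92 \cdot 1 \left(-1 + 4\right) + \left(-6 + 8\right) = - 92 \cdot 1 \cdot 3 + 2 = \left(-92\right) 3 + 2 = -276 + 2 = -274$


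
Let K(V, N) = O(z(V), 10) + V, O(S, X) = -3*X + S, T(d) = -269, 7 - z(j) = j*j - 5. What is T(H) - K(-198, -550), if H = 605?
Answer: 39151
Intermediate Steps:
z(j) = 12 - j**2 (z(j) = 7 - (j*j - 5) = 7 - (j**2 - 5) = 7 - (-5 + j**2) = 7 + (5 - j**2) = 12 - j**2)
O(S, X) = S - 3*X
K(V, N) = -18 + V - V**2 (K(V, N) = ((12 - V**2) - 3*10) + V = ((12 - V**2) - 30) + V = (-18 - V**2) + V = -18 + V - V**2)
T(H) - K(-198, -550) = -269 - (-18 - 198 - 1*(-198)**2) = -269 - (-18 - 198 - 1*39204) = -269 - (-18 - 198 - 39204) = -269 - 1*(-39420) = -269 + 39420 = 39151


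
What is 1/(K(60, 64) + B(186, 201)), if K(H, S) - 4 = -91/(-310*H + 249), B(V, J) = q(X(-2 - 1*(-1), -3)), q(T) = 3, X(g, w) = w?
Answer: 18351/128548 ≈ 0.14276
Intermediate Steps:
B(V, J) = 3
K(H, S) = 4 - 91/(249 - 310*H) (K(H, S) = 4 - 91/(-310*H + 249) = 4 - 91/(249 - 310*H))
1/(K(60, 64) + B(186, 201)) = 1/(5*(-181 + 248*60)/(-249 + 310*60) + 3) = 1/(5*(-181 + 14880)/(-249 + 18600) + 3) = 1/(5*14699/18351 + 3) = 1/(5*(1/18351)*14699 + 3) = 1/(73495/18351 + 3) = 1/(128548/18351) = 18351/128548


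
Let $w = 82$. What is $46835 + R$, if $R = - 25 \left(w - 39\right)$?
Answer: $45760$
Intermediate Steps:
$R = -1075$ ($R = - 25 \left(82 - 39\right) = \left(-25\right) 43 = -1075$)
$46835 + R = 46835 - 1075 = 45760$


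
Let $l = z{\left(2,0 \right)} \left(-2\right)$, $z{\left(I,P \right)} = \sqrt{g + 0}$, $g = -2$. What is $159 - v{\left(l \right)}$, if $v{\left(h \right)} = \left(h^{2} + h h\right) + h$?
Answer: $175 + 2 i \sqrt{2} \approx 175.0 + 2.8284 i$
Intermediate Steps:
$z{\left(I,P \right)} = i \sqrt{2}$ ($z{\left(I,P \right)} = \sqrt{-2 + 0} = \sqrt{-2} = i \sqrt{2}$)
$l = - 2 i \sqrt{2}$ ($l = i \sqrt{2} \left(-2\right) = - 2 i \sqrt{2} \approx - 2.8284 i$)
$v{\left(h \right)} = h + 2 h^{2}$ ($v{\left(h \right)} = \left(h^{2} + h^{2}\right) + h = 2 h^{2} + h = h + 2 h^{2}$)
$159 - v{\left(l \right)} = 159 - - 2 i \sqrt{2} \left(1 + 2 \left(- 2 i \sqrt{2}\right)\right) = 159 - - 2 i \sqrt{2} \left(1 - 4 i \sqrt{2}\right) = 159 + 2 i \sqrt{2} \left(1 - 4 i \sqrt{2}\right)$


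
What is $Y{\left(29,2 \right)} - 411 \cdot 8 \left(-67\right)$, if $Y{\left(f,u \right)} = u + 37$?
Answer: $220335$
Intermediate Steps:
$Y{\left(f,u \right)} = 37 + u$
$Y{\left(29,2 \right)} - 411 \cdot 8 \left(-67\right) = \left(37 + 2\right) - 411 \cdot 8 \left(-67\right) = 39 - -220296 = 39 + 220296 = 220335$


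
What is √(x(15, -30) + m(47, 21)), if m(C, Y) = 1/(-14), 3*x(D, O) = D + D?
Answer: √1946/14 ≈ 3.1510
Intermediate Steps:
x(D, O) = 2*D/3 (x(D, O) = (D + D)/3 = (2*D)/3 = 2*D/3)
m(C, Y) = -1/14
√(x(15, -30) + m(47, 21)) = √((⅔)*15 - 1/14) = √(10 - 1/14) = √(139/14) = √1946/14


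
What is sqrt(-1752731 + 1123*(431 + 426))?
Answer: 4*I*sqrt(49395) ≈ 889.0*I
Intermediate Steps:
sqrt(-1752731 + 1123*(431 + 426)) = sqrt(-1752731 + 1123*857) = sqrt(-1752731 + 962411) = sqrt(-790320) = 4*I*sqrt(49395)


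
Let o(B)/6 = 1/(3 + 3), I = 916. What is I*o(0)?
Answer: 916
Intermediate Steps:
o(B) = 1 (o(B) = 6/(3 + 3) = 6/6 = 6*(1/6) = 1)
I*o(0) = 916*1 = 916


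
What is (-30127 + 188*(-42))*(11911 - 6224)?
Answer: -216236801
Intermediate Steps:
(-30127 + 188*(-42))*(11911 - 6224) = (-30127 - 7896)*5687 = -38023*5687 = -216236801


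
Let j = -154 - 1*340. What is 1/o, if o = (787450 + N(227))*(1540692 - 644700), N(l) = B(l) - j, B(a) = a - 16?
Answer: 1/706180574760 ≈ 1.4161e-12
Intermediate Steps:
B(a) = -16 + a
j = -494 (j = -154 - 340 = -494)
N(l) = 478 + l (N(l) = (-16 + l) - 1*(-494) = (-16 + l) + 494 = 478 + l)
o = 706180574760 (o = (787450 + (478 + 227))*(1540692 - 644700) = (787450 + 705)*895992 = 788155*895992 = 706180574760)
1/o = 1/706180574760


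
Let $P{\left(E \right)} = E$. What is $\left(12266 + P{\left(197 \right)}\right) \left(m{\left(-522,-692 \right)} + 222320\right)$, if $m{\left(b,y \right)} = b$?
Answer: $2764268474$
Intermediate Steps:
$\left(12266 + P{\left(197 \right)}\right) \left(m{\left(-522,-692 \right)} + 222320\right) = \left(12266 + 197\right) \left(-522 + 222320\right) = 12463 \cdot 221798 = 2764268474$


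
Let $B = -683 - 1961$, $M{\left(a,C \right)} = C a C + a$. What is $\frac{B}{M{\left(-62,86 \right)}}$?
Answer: $\frac{1322}{229307} \approx 0.0057652$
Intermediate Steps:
$M{\left(a,C \right)} = a + a C^{2}$ ($M{\left(a,C \right)} = a C^{2} + a = a + a C^{2}$)
$B = -2644$
$\frac{B}{M{\left(-62,86 \right)}} = - \frac{2644}{\left(-62\right) \left(1 + 86^{2}\right)} = - \frac{2644}{\left(-62\right) \left(1 + 7396\right)} = - \frac{2644}{\left(-62\right) 7397} = - \frac{2644}{-458614} = \left(-2644\right) \left(- \frac{1}{458614}\right) = \frac{1322}{229307}$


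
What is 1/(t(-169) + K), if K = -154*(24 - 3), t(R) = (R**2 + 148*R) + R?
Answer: 1/146 ≈ 0.0068493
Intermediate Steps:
t(R) = R**2 + 149*R
K = -3234 (K = -154*21 = -3234)
1/(t(-169) + K) = 1/(-169*(149 - 169) - 3234) = 1/(-169*(-20) - 3234) = 1/(3380 - 3234) = 1/146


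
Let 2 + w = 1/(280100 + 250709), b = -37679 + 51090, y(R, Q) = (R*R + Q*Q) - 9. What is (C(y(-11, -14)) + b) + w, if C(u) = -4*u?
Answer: 6463661194/530809 ≈ 12177.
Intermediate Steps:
y(R, Q) = -9 + Q² + R² (y(R, Q) = (R² + Q²) - 9 = (Q² + R²) - 9 = -9 + Q² + R²)
b = 13411
w = -1061617/530809 (w = -2 + 1/(280100 + 250709) = -2 + 1/530809 = -1061617/530809 ≈ -2.0000)
(C(y(-11, -14)) + b) + w = (-4*(-9 + (-14)² + (-11)²) + 13411) - 1061617/530809 = (-4*(-9 + 196 + 121) + 13411) - 1061617/530809 = (-4*308 + 13411) - 1061617/530809 = (-1232 + 13411) - 1061617/530809 = 12179 - 1061617/530809 = 6463661194/530809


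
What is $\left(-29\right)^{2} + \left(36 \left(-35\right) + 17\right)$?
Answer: $-402$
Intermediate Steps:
$\left(-29\right)^{2} + \left(36 \left(-35\right) + 17\right) = 841 + \left(-1260 + 17\right) = 841 - 1243 = -402$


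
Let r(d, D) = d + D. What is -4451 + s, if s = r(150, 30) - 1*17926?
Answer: -22197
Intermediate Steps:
r(d, D) = D + d
s = -17746 (s = (30 + 150) - 1*17926 = 180 - 17926 = -17746)
-4451 + s = -4451 - 17746 = -22197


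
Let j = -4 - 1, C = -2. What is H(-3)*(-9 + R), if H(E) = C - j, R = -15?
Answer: -72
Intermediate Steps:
j = -5
H(E) = 3 (H(E) = -2 - 1*(-5) = -2 + 5 = 3)
H(-3)*(-9 + R) = 3*(-9 - 15) = 3*(-24) = -72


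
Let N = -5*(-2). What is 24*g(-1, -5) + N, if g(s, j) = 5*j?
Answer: -590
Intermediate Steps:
N = 10
24*g(-1, -5) + N = 24*(5*(-5)) + 10 = 24*(-25) + 10 = -600 + 10 = -590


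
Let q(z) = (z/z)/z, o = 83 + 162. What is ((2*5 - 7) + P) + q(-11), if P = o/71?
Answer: 4967/781 ≈ 6.3598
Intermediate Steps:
o = 245
q(z) = 1/z
P = 245/71 ≈ 3.4507
((2*5 - 7) + P) + q(-11) = ((2*5 - 7) + 245/71) + 1/(-11) = ((10 - 7) + 245/71) - 1/11 = (3 + 245/71) - 1/11 = 458/71 - 1/11 = 4967/781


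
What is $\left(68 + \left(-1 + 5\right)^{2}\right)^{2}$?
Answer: $7056$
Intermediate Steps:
$\left(68 + \left(-1 + 5\right)^{2}\right)^{2} = \left(68 + 4^{2}\right)^{2} = \left(68 + 16\right)^{2} = 84^{2} = 7056$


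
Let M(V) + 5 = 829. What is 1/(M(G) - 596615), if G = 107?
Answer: -1/595791 ≈ -1.6784e-6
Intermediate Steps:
M(V) = 824 (M(V) = -5 + 829 = 824)
1/(M(G) - 596615) = 1/(824 - 596615) = 1/(-595791) = -1/595791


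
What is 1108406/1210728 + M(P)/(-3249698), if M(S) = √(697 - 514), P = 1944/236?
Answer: 554203/605364 - √183/3249698 ≈ 0.91548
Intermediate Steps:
P = 486/59 (P = 1944*(1/236) = 486/59 ≈ 8.2373)
M(S) = √183
1108406/1210728 + M(P)/(-3249698) = 1108406/1210728 + √183/(-3249698) = 1108406*(1/1210728) + √183*(-1/3249698) = 554203/605364 - √183/3249698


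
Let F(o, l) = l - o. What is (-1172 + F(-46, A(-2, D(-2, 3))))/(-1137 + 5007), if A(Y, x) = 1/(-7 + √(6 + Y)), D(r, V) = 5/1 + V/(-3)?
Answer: -1877/6450 ≈ -0.29101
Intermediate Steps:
D(r, V) = 5 - V/3 (D(r, V) = 5*1 + V*(-⅓) = 5 - V/3)
(-1172 + F(-46, A(-2, D(-2, 3))))/(-1137 + 5007) = (-1172 + (1/(-7 + √(6 - 2)) - 1*(-46)))/(-1137 + 5007) = (-1172 + (1/(-7 + √4) + 46))/3870 = (-1172 + (1/(-7 + 2) + 46))*(1/3870) = (-1172 + (1/(-5) + 46))*(1/3870) = (-1172 + (-⅕ + 46))*(1/3870) = (-1172 + 229/5)*(1/3870) = -5631/5*1/3870 = -1877/6450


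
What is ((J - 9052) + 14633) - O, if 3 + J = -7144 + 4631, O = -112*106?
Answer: 14937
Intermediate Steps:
O = -11872
J = -2516 (J = -3 + (-7144 + 4631) = -3 - 2513 = -2516)
((J - 9052) + 14633) - O = ((-2516 - 9052) + 14633) - 1*(-11872) = (-11568 + 14633) + 11872 = 3065 + 11872 = 14937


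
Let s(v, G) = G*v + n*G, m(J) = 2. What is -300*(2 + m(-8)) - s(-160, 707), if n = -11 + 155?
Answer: 10112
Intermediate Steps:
n = 144
s(v, G) = 144*G + G*v (s(v, G) = G*v + 144*G = 144*G + G*v)
-300*(2 + m(-8)) - s(-160, 707) = -300*(2 + 2) - 707*(144 - 160) = -300*4 - 707*(-16) = -1200 - 1*(-11312) = -1200 + 11312 = 10112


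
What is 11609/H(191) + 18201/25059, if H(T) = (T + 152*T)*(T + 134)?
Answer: 4439857754/6102492975 ≈ 0.72755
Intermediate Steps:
H(T) = 153*T*(134 + T) (H(T) = (153*T)*(134 + T) = 153*T*(134 + T))
11609/H(191) + 18201/25059 = 11609/((153*191*(134 + 191))) + 18201/25059 = 11609/((153*191*325)) + 18201*(1/25059) = 11609/9497475 + 6067/8353 = 11609*(1/9497475) + 6067/8353 = 893/730575 + 6067/8353 = 4439857754/6102492975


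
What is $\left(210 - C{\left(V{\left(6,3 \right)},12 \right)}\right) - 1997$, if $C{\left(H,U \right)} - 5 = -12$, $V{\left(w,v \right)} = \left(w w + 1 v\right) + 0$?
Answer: $-1780$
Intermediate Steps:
$V{\left(w,v \right)} = v + w^{2}$ ($V{\left(w,v \right)} = \left(w^{2} + v\right) + 0 = \left(v + w^{2}\right) + 0 = v + w^{2}$)
$C{\left(H,U \right)} = -7$ ($C{\left(H,U \right)} = 5 - 12 = -7$)
$\left(210 - C{\left(V{\left(6,3 \right)},12 \right)}\right) - 1997 = \left(210 - -7\right) - 1997 = \left(210 + 7\right) - 1997 = 217 - 1997 = -1780$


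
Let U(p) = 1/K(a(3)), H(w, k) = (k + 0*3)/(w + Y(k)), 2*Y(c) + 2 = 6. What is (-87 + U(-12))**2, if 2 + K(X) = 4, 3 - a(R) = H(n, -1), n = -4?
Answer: 29929/4 ≈ 7482.3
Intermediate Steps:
Y(c) = 2 (Y(c) = -1 + (1/2)*6 = -1 + 3 = 2)
H(w, k) = k/(2 + w) (H(w, k) = (k + 0*3)/(w + 2) = (k + 0)/(2 + w) = k/(2 + w))
a(R) = 5/2 (a(R) = 3 - (-1)/(2 - 4) = 3 - (-1)/(-2) = 3 - (-1)*(-1)/2 = 3 - 1*1/2 = 3 - 1/2 = 5/2)
K(X) = 2 (K(X) = -2 + 4 = 2)
U(p) = 1/2
(-87 + U(-12))**2 = (-87 + 1/2)**2 = (-173/2)**2 = 29929/4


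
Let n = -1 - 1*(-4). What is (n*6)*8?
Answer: 144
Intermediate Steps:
n = 3 (n = -1 + 4 = 3)
(n*6)*8 = (3*6)*8 = 18*8 = 144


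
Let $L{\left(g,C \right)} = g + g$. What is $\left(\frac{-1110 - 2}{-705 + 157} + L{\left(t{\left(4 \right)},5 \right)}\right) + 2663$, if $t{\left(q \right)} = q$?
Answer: $\frac{366205}{137} \approx 2673.0$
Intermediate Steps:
$L{\left(g,C \right)} = 2 g$
$\left(\frac{-1110 - 2}{-705 + 157} + L{\left(t{\left(4 \right)},5 \right)}\right) + 2663 = \left(\frac{-1110 - 2}{-705 + 157} + 2 \cdot 4\right) + 2663 = \left(- \frac{1112}{-548} + 8\right) + 2663 = \left(\left(-1112\right) \left(- \frac{1}{548}\right) + 8\right) + 2663 = \left(\frac{278}{137} + 8\right) + 2663 = \frac{1374}{137} + 2663 = \frac{366205}{137}$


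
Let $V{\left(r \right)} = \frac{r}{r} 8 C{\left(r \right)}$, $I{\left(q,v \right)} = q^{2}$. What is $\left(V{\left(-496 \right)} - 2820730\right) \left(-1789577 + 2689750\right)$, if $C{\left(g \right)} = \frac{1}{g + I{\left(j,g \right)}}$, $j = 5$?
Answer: $- \frac{1195937295743974}{471} \approx -2.5391 \cdot 10^{12}$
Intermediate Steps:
$C{\left(g \right)} = \frac{1}{25 + g}$ ($C{\left(g \right)} = \frac{1}{g + 5^{2}} = \frac{1}{g + 25} = \frac{1}{25 + g}$)
$V{\left(r \right)} = \frac{8}{25 + r}$ ($V{\left(r \right)} = \frac{\frac{r}{r} 8}{25 + r} = \frac{1 \cdot 8}{25 + r} = \frac{8}{25 + r}$)
$\left(V{\left(-496 \right)} - 2820730\right) \left(-1789577 + 2689750\right) = \left(\frac{8}{25 - 496} - 2820730\right) \left(-1789577 + 2689750\right) = \left(\frac{8}{-471} - 2820730\right) 900173 = \left(8 \left(- \frac{1}{471}\right) - 2820730\right) 900173 = \left(- \frac{8}{471} - 2820730\right) 900173 = \left(- \frac{1328563838}{471}\right) 900173 = - \frac{1195937295743974}{471}$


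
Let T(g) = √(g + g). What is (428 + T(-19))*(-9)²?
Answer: 34668 + 81*I*√38 ≈ 34668.0 + 499.32*I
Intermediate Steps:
T(g) = √2*√g (T(g) = √(2*g) = √2*√g)
(428 + T(-19))*(-9)² = (428 + √2*√(-19))*(-9)² = (428 + √2*(I*√19))*81 = (428 + I*√38)*81 = 34668 + 81*I*√38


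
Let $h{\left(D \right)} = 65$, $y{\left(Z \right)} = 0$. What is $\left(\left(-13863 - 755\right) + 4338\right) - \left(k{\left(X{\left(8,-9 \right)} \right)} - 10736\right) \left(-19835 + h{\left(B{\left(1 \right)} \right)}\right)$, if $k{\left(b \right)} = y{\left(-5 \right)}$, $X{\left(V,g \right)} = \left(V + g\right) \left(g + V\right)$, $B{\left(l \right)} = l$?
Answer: $-212261000$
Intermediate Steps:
$X{\left(V,g \right)} = \left(V + g\right)^{2}$ ($X{\left(V,g \right)} = \left(V + g\right) \left(V + g\right) = \left(V + g\right)^{2}$)
$k{\left(b \right)} = 0$
$\left(\left(-13863 - 755\right) + 4338\right) - \left(k{\left(X{\left(8,-9 \right)} \right)} - 10736\right) \left(-19835 + h{\left(B{\left(1 \right)} \right)}\right) = \left(\left(-13863 - 755\right) + 4338\right) - \left(0 - 10736\right) \left(-19835 + 65\right) = \left(-14618 + 4338\right) - \left(-10736\right) \left(-19770\right) = -10280 - 212250720 = -212261000$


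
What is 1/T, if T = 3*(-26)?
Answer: -1/78 ≈ -0.012821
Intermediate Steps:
T = -78
1/T = 1/(-78) = -1/78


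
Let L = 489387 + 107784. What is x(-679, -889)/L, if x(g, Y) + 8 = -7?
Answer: -5/199057 ≈ -2.5118e-5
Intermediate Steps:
L = 597171
x(g, Y) = -15 (x(g, Y) = -8 - 7 = -15)
x(-679, -889)/L = -15/597171 = -15*1/597171 = -5/199057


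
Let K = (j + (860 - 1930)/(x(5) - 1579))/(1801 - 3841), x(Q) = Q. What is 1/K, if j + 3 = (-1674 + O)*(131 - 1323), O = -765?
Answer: -160548/228803383 ≈ -0.00070169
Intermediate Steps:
j = 2907285 (j = -3 + (-1674 - 765)*(131 - 1323) = -3 - 2439*(-1192) = -3 + 2907288 = 2907285)
K = -228803383/160548 (K = (2907285 + (860 - 1930)/(5 - 1579))/(1801 - 3841) = (2907285 - 1070/(-1574))/(-2040) = (2907285 - 1070*(-1/1574))*(-1/2040) = (2907285 + 535/787)*(-1/2040) = (2288033830/787)*(-1/2040) = -228803383/160548 ≈ -1425.1)
1/K = 1/(-228803383/160548) = -160548/228803383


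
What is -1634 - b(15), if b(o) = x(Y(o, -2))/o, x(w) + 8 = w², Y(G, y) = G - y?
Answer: -24791/15 ≈ -1652.7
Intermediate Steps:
x(w) = -8 + w²
b(o) = (-8 + (2 + o)²)/o (b(o) = (-8 + (o - 1*(-2))²)/o = (-8 + (o + 2)²)/o = (-8 + (2 + o)²)/o)
-1634 - b(15) = -1634 - (-8 + (2 + 15)²)/15 = -1634 - (-8 + 17²)/15 = -1634 - (-8 + 289)/15 = -1634 - 281/15 = -24791/15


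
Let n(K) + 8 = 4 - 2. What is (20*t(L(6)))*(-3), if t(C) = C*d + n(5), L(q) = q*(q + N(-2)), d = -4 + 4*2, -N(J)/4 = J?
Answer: -19800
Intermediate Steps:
N(J) = -4*J
d = 4 (d = -4 + 8 = 4)
L(q) = q*(8 + q) (L(q) = q*(q - 4*(-2)) = q*(q + 8) = q*(8 + q))
n(K) = -6 (n(K) = -8 + (4 - 2) = -8 + 2 = -6)
t(C) = -6 + 4*C (t(C) = C*4 - 6 = 4*C - 6 = -6 + 4*C)
(20*t(L(6)))*(-3) = (20*(-6 + 4*(6*(8 + 6))))*(-3) = (20*(-6 + 4*(6*14)))*(-3) = (20*(-6 + 4*84))*(-3) = (20*(-6 + 336))*(-3) = (20*330)*(-3) = 6600*(-3) = -19800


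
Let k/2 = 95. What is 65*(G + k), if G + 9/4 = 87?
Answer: 71435/4 ≈ 17859.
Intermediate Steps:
k = 190 (k = 2*95 = 190)
G = 339/4 (G = -9/4 + 87 = 339/4 ≈ 84.750)
65*(G + k) = 65*(339/4 + 190) = 65*(1099/4) = 71435/4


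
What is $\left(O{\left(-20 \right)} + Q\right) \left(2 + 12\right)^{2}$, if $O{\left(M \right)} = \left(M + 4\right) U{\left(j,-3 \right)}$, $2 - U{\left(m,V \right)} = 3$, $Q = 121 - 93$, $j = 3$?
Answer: $8624$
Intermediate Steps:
$Q = 28$
$U{\left(m,V \right)} = -1$ ($U{\left(m,V \right)} = 2 - 3 = -1$)
$O{\left(M \right)} = -4 - M$ ($O{\left(M \right)} = \left(M + 4\right) \left(-1\right) = \left(4 + M\right) \left(-1\right) = -4 - M$)
$\left(O{\left(-20 \right)} + Q\right) \left(2 + 12\right)^{2} = \left(\left(-4 - -20\right) + 28\right) \left(2 + 12\right)^{2} = \left(\left(-4 + 20\right) + 28\right) 14^{2} = \left(16 + 28\right) 196 = 44 \cdot 196 = 8624$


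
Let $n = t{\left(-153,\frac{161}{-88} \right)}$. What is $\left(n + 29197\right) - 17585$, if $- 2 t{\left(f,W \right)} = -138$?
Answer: $11681$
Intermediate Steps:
$t{\left(f,W \right)} = 69$ ($t{\left(f,W \right)} = \left(- \frac{1}{2}\right) \left(-138\right) = 69$)
$n = 69$
$\left(n + 29197\right) - 17585 = \left(69 + 29197\right) - 17585 = 29266 - 17585 = 11681$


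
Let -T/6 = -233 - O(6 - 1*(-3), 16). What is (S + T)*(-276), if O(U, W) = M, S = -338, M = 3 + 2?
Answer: -300840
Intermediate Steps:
M = 5
O(U, W) = 5
T = 1428 (T = -6*(-233 - 1*5) = -6*(-233 - 5) = -6*(-238) = 1428)
(S + T)*(-276) = (-338 + 1428)*(-276) = 1090*(-276) = -300840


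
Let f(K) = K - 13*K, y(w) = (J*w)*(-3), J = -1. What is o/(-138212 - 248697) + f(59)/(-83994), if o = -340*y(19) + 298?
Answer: 312784180/5416339091 ≈ 0.057748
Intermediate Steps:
y(w) = 3*w (y(w) = -w*(-3) = 3*w)
f(K) = -12*K
o = -19082 (o = -1020*19 + 298 = -340*57 + 298 = -19380 + 298 = -19082)
o/(-138212 - 248697) + f(59)/(-83994) = -19082/(-138212 - 248697) - 12*59/(-83994) = -19082/(-386909) - 708*(-1/83994) = -19082*(-1/386909) + 118/13999 = 19082/386909 + 118/13999 = 312784180/5416339091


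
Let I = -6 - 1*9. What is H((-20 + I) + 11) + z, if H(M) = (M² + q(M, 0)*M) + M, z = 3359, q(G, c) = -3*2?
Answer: 4055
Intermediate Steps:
q(G, c) = -6
I = -15 (I = -6 - 9 = -15)
H(M) = M² - 5*M (H(M) = (M² - 6*M) + M = M² - 5*M)
H((-20 + I) + 11) + z = ((-20 - 15) + 11)*(-5 + ((-20 - 15) + 11)) + 3359 = (-35 + 11)*(-5 + (-35 + 11)) + 3359 = -24*(-5 - 24) + 3359 = -24*(-29) + 3359 = 696 + 3359 = 4055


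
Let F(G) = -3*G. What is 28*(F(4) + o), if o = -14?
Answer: -728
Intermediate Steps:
28*(F(4) + o) = 28*(-3*4 - 14) = 28*(-12 - 14) = 28*(-26) = -728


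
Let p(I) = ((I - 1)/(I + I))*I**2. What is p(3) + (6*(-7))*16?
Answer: -669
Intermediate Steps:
p(I) = I*(-1 + I)/2 (p(I) = ((-1 + I)/((2*I)))*I**2 = ((-1 + I)*(1/(2*I)))*I**2 = ((-1 + I)/(2*I))*I**2 = I*(-1 + I)/2)
p(3) + (6*(-7))*16 = (1/2)*3*(-1 + 3) + (6*(-7))*16 = (1/2)*3*2 - 42*16 = 3 - 672 = -669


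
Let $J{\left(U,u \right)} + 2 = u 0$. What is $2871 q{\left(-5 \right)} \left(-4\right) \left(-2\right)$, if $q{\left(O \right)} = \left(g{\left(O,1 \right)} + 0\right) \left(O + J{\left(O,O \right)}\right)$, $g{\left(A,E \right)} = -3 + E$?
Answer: $321552$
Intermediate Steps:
$J{\left(U,u \right)} = -2$ ($J{\left(U,u \right)} = -2 + u 0 = -2 + 0 = -2$)
$q{\left(O \right)} = 4 - 2 O$ ($q{\left(O \right)} = \left(\left(-3 + 1\right) + 0\right) \left(O - 2\right) = \left(-2 + 0\right) \left(-2 + O\right) = - 2 \left(-2 + O\right) = 4 - 2 O$)
$2871 q{\left(-5 \right)} \left(-4\right) \left(-2\right) = 2871 \left(4 - -10\right) \left(-4\right) \left(-2\right) = 2871 \left(4 + 10\right) \left(-4\right) \left(-2\right) = 2871 \cdot 14 \left(-4\right) \left(-2\right) = 2871 \left(\left(-56\right) \left(-2\right)\right) = 2871 \cdot 112 = 321552$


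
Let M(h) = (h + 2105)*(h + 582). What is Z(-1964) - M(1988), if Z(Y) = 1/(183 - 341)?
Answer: -1662003581/158 ≈ -1.0519e+7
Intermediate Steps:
M(h) = (582 + h)*(2105 + h) (M(h) = (2105 + h)*(582 + h) = (582 + h)*(2105 + h))
Z(Y) = -1/158 (Z(Y) = 1/(-158) = -1/158)
Z(-1964) - M(1988) = -1/158 - (1225110 + 1988² + 2687*1988) = -1/158 - (1225110 + 3952144 + 5341756) = -1/158 - 1*10519010 = -1/158 - 10519010 = -1662003581/158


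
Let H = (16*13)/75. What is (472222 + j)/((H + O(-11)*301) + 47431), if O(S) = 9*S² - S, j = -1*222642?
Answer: 18718500/28390033 ≈ 0.65933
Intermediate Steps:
j = -222642
O(S) = -S + 9*S²
H = 208/75 (H = 208*(1/75) = 208/75 ≈ 2.7733)
(472222 + j)/((H + O(-11)*301) + 47431) = (472222 - 222642)/((208/75 - 11*(-1 + 9*(-11))*301) + 47431) = 249580/((208/75 - 11*(-1 - 99)*301) + 47431) = 249580/((208/75 - 11*(-100)*301) + 47431) = 249580/((208/75 + 1100*301) + 47431) = 249580/((208/75 + 331100) + 47431) = 249580/(24832708/75 + 47431) = 249580/(28390033/75) = 249580*(75/28390033) = 18718500/28390033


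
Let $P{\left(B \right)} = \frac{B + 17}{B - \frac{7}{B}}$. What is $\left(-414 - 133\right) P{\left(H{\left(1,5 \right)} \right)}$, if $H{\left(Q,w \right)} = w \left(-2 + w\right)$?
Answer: $- \frac{131280}{109} \approx -1204.4$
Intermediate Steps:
$P{\left(B \right)} = \frac{17 + B}{B - \frac{7}{B}}$
$\left(-414 - 133\right) P{\left(H{\left(1,5 \right)} \right)} = \left(-414 - 133\right) \frac{5 \left(-2 + 5\right) \left(17 + 5 \left(-2 + 5\right)\right)}{-7 + \left(5 \left(-2 + 5\right)\right)^{2}} = - 547 \frac{5 \cdot 3 \left(17 + 5 \cdot 3\right)}{-7 + \left(5 \cdot 3\right)^{2}} = - 547 \frac{15 \left(17 + 15\right)}{-7 + 15^{2}} = - 547 \cdot 15 \frac{1}{-7 + 225} \cdot 32 = - 547 \cdot 15 \cdot \frac{1}{218} \cdot 32 = \left(-547\right) \frac{240}{109} = - \frac{131280}{109}$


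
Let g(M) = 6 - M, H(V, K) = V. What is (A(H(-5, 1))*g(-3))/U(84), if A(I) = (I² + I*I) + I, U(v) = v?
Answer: 135/28 ≈ 4.8214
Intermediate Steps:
A(I) = I + 2*I² (A(I) = (I² + I²) + I = 2*I² + I = I + 2*I²)
(A(H(-5, 1))*g(-3))/U(84) = ((-5*(1 + 2*(-5)))*(6 - 1*(-3)))/84 = ((-5*(1 - 10))*(6 + 3))*(1/84) = (-5*(-9)*9)*(1/84) = (45*9)*(1/84) = 405*(1/84) = 135/28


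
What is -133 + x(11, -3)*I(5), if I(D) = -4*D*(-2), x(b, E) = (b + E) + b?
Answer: 627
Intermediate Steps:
x(b, E) = E + 2*b (x(b, E) = (E + b) + b = E + 2*b)
I(D) = 8*D
-133 + x(11, -3)*I(5) = -133 + (-3 + 2*11)*(8*5) = -133 + (-3 + 22)*40 = -133 + 19*40 = -133 + 760 = 627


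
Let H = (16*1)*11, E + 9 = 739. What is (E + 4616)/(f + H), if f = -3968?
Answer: -891/632 ≈ -1.4098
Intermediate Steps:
E = 730 (E = -9 + 739 = 730)
H = 176 (H = 16*11 = 176)
(E + 4616)/(f + H) = (730 + 4616)/(-3968 + 176) = 5346/(-3792) = 5346*(-1/3792) = -891/632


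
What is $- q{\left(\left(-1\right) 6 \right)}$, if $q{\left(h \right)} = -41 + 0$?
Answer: $41$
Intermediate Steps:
$q{\left(h \right)} = -41$
$- q{\left(\left(-1\right) 6 \right)} = \left(-1\right) \left(-41\right) = 41$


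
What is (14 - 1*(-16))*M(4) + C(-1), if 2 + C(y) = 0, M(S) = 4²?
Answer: 478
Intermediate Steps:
M(S) = 16
C(y) = -2 (C(y) = -2 + 0 = -2)
(14 - 1*(-16))*M(4) + C(-1) = (14 - 1*(-16))*16 - 2 = (14 + 16)*16 - 2 = 30*16 - 2 = 480 - 2 = 478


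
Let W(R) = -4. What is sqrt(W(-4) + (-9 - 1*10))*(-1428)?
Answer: -1428*I*sqrt(23) ≈ -6848.4*I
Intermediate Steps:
sqrt(W(-4) + (-9 - 1*10))*(-1428) = sqrt(-4 + (-9 - 1*10))*(-1428) = sqrt(-4 + (-9 - 10))*(-1428) = sqrt(-4 - 19)*(-1428) = sqrt(-23)*(-1428) = (I*sqrt(23))*(-1428) = -1428*I*sqrt(23)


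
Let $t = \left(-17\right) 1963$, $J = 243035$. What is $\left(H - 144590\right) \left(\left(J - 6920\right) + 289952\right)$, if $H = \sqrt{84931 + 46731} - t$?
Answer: $-58508645673 + 526067 \sqrt{131662} \approx -5.8318 \cdot 10^{10}$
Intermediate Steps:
$t = -33371$
$H = 33371 + \sqrt{131662}$ ($H = \sqrt{84931 + 46731} - -33371 = \sqrt{131662} + 33371 = 33371 + \sqrt{131662} \approx 33734.0$)
$\left(H - 144590\right) \left(\left(J - 6920\right) + 289952\right) = \left(\left(33371 + \sqrt{131662}\right) - 144590\right) \left(\left(243035 - 6920\right) + 289952\right) = \left(-111219 + \sqrt{131662}\right) \left(\left(243035 - 6920\right) + 289952\right) = \left(-111219 + \sqrt{131662}\right) \left(236115 + 289952\right) = \left(-111219 + \sqrt{131662}\right) 526067 = -58508645673 + 526067 \sqrt{131662}$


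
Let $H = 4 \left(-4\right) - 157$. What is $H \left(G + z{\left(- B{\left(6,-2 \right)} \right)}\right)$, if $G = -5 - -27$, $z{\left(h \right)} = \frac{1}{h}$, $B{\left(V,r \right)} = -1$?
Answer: $-3979$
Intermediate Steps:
$H = -173$ ($H = -16 - 157 = -173$)
$G = 22$ ($G = -5 + 27 = 22$)
$H \left(G + z{\left(- B{\left(6,-2 \right)} \right)}\right) = - 173 \left(22 + \frac{1}{\left(-1\right) \left(-1\right)}\right) = - 173 \left(22 + 1^{-1}\right) = - 173 \left(22 + 1\right) = \left(-173\right) 23 = -3979$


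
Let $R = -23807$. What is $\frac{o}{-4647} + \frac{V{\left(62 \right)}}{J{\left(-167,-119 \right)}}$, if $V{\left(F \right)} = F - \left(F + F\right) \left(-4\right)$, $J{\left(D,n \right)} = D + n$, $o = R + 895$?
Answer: $\frac{1979903}{664521} \approx 2.9794$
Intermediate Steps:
$o = -22912$ ($o = -23807 + 895 = -22912$)
$V{\left(F \right)} = 9 F$ ($V{\left(F \right)} = F - 2 F \left(-4\right) = F - - 8 F = F + 8 F = 9 F$)
$\frac{o}{-4647} + \frac{V{\left(62 \right)}}{J{\left(-167,-119 \right)}} = - \frac{22912}{-4647} + \frac{9 \cdot 62}{-167 - 119} = \left(-22912\right) \left(- \frac{1}{4647}\right) + \frac{558}{-286} = \frac{22912}{4647} + 558 \left(- \frac{1}{286}\right) = \frac{22912}{4647} - \frac{279}{143} = \frac{1979903}{664521}$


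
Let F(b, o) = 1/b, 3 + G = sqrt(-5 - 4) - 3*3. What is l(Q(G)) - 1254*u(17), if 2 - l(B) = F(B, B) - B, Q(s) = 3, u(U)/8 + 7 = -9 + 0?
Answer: 481550/3 ≈ 1.6052e+5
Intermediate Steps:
G = -12 + 3*I (G = -3 + (sqrt(-5 - 4) - 3*3) = -3 + (sqrt(-9) - 9) = -3 + (3*I - 9) = -3 + (-9 + 3*I) = -12 + 3*I ≈ -12.0 + 3.0*I)
u(U) = -128 (u(U) = -56 + 8*(-9 + 0) = -56 + 8*(-9) = -56 - 72 = -128)
l(B) = 2 + B - 1/B (l(B) = 2 - (1/B - B) = 2 + (B - 1/B) = 2 + B - 1/B)
l(Q(G)) - 1254*u(17) = (2 + 3 - 1/3) - 1254*(-128) = (2 + 3 - 1*1/3) + 160512 = (2 + 3 - 1/3) + 160512 = 14/3 + 160512 = 481550/3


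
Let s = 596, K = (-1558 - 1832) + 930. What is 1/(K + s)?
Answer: -1/1864 ≈ -0.00053648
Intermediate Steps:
K = -2460 (K = -3390 + 930 = -2460)
1/(K + s) = 1/(-2460 + 596) = 1/(-1864) = -1/1864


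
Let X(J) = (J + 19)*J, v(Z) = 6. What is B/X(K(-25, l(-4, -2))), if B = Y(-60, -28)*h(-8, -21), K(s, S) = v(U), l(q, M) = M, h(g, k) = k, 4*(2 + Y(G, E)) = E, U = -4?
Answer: 63/50 ≈ 1.2600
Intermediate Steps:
Y(G, E) = -2 + E/4
K(s, S) = 6
X(J) = J*(19 + J) (X(J) = (19 + J)*J = J*(19 + J))
B = 189 (B = (-2 + (¼)*(-28))*(-21) = (-2 - 7)*(-21) = -9*(-21) = 189)
B/X(K(-25, l(-4, -2))) = 189/((6*(19 + 6))) = 189/((6*25)) = 189/150 = 189*(1/150) = 63/50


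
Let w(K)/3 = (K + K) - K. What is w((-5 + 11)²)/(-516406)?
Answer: -54/258203 ≈ -0.00020914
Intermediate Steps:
w(K) = 3*K (w(K) = 3*((K + K) - K) = 3*(2*K - K) = 3*K)
w((-5 + 11)²)/(-516406) = (3*(-5 + 11)²)/(-516406) = (3*6²)*(-1/516406) = (3*36)*(-1/516406) = 108*(-1/516406) = -54/258203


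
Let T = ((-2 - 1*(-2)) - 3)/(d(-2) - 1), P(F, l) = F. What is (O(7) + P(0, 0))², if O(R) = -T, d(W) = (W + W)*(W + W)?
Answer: 1/25 ≈ 0.040000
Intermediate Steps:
d(W) = 4*W² (d(W) = (2*W)*(2*W) = 4*W²)
T = -⅕ (T = ((-2 - 1*(-2)) - 3)/(4*(-2)² - 1) = ((-2 + 2) - 3)/(4*4 - 1) = (0 - 3)/(16 - 1) = -3/15 = -3*1/15 = -⅕ ≈ -0.20000)
O(R) = ⅕ (O(R) = -1*(-⅕) = ⅕)
(O(7) + P(0, 0))² = (⅕ + 0)² = (⅕)² = 1/25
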